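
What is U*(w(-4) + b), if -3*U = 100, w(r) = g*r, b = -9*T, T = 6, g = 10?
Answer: 9400/3 ≈ 3133.3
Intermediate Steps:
b = -54 (b = -9*6 = -54)
w(r) = 10*r
U = -100/3 (U = -⅓*100 = -100/3 ≈ -33.333)
U*(w(-4) + b) = -100*(10*(-4) - 54)/3 = -100*(-40 - 54)/3 = -100/3*(-94) = 9400/3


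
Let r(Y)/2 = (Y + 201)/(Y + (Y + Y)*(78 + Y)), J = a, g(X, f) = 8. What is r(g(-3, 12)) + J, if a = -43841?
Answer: -30337763/692 ≈ -43841.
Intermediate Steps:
J = -43841
r(Y) = 2*(201 + Y)/(Y + 2*Y*(78 + Y)) (r(Y) = 2*((Y + 201)/(Y + (Y + Y)*(78 + Y))) = 2*((201 + Y)/(Y + (2*Y)*(78 + Y))) = 2*((201 + Y)/(Y + 2*Y*(78 + Y))) = 2*(201 + Y)/(Y + 2*Y*(78 + Y)))
r(g(-3, 12)) + J = 2*(201 + 8)/(8*(157 + 2*8)) - 43841 = 2*(⅛)*209/(157 + 16) - 43841 = 2*(⅛)*209/173 - 43841 = 2*(⅛)*(1/173)*209 - 43841 = 209/692 - 43841 = -30337763/692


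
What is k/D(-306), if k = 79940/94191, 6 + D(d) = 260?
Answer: 39970/11962257 ≈ 0.0033413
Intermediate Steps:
D(d) = 254 (D(d) = -6 + 260 = 254)
k = 79940/94191 (k = 79940*(1/94191) = 79940/94191 ≈ 0.84870)
k/D(-306) = (79940/94191)/254 = (79940/94191)*(1/254) = 39970/11962257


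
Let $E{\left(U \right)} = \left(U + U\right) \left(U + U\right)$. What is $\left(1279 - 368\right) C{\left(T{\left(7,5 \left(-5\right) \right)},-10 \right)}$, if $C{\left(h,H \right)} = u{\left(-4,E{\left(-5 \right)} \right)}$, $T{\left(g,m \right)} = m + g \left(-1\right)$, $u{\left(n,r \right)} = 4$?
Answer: $3644$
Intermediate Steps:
$E{\left(U \right)} = 4 U^{2}$ ($E{\left(U \right)} = 2 U 2 U = 4 U^{2}$)
$T{\left(g,m \right)} = m - g$
$C{\left(h,H \right)} = 4$
$\left(1279 - 368\right) C{\left(T{\left(7,5 \left(-5\right) \right)},-10 \right)} = \left(1279 - 368\right) 4 = 911 \cdot 4 = 3644$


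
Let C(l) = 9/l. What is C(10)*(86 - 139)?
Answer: -477/10 ≈ -47.700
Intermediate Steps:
C(10)*(86 - 139) = (9/10)*(86 - 139) = (9*(⅒))*(-53) = (9/10)*(-53) = -477/10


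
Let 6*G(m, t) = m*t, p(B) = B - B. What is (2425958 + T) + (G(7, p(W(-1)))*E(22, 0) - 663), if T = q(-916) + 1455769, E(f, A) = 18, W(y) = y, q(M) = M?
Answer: 3880148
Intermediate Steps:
p(B) = 0
G(m, t) = m*t/6 (G(m, t) = (m*t)/6 = m*t/6)
T = 1454853 (T = -916 + 1455769 = 1454853)
(2425958 + T) + (G(7, p(W(-1)))*E(22, 0) - 663) = (2425958 + 1454853) + (((⅙)*7*0)*18 - 663) = 3880811 + (0*18 - 663) = 3880811 + (0 - 663) = 3880811 - 663 = 3880148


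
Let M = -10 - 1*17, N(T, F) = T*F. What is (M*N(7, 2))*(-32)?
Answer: 12096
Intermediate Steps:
N(T, F) = F*T
M = -27 (M = -10 - 17 = -27)
(M*N(7, 2))*(-32) = -54*7*(-32) = -27*14*(-32) = -378*(-32) = 12096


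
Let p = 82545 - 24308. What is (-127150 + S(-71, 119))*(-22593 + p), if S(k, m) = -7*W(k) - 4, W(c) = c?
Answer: -4514562108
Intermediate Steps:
S(k, m) = -4 - 7*k (S(k, m) = -7*k - 4 = -4 - 7*k)
p = 58237
(-127150 + S(-71, 119))*(-22593 + p) = (-127150 + (-4 - 7*(-71)))*(-22593 + 58237) = (-127150 + (-4 + 497))*35644 = (-127150 + 493)*35644 = -126657*35644 = -4514562108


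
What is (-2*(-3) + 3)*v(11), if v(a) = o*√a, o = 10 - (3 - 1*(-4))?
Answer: 27*√11 ≈ 89.549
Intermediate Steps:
o = 3 (o = 10 - (3 + 4) = 10 - 1*7 = 10 - 7 = 3)
v(a) = 3*√a
(-2*(-3) + 3)*v(11) = (-2*(-3) + 3)*(3*√11) = (6 + 3)*(3*√11) = 9*(3*√11) = 27*√11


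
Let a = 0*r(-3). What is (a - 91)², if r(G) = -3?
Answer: 8281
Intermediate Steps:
a = 0 (a = 0*(-3) = 0)
(a - 91)² = (0 - 91)² = (-91)² = 8281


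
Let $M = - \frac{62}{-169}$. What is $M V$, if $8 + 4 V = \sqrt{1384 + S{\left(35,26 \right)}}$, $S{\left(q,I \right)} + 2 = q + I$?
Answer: $- \frac{124}{169} + \frac{31 \sqrt{1443}}{338} \approx 2.7503$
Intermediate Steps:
$S{\left(q,I \right)} = -2 + I + q$ ($S{\left(q,I \right)} = -2 + \left(q + I\right) = -2 + \left(I + q\right) = -2 + I + q$)
$V = -2 + \frac{\sqrt{1443}}{4}$ ($V = -2 + \frac{\sqrt{1384 + \left(-2 + 26 + 35\right)}}{4} = -2 + \frac{\sqrt{1384 + 59}}{4} = -2 + \frac{\sqrt{1443}}{4} \approx 7.4967$)
$M = \frac{62}{169}$ ($M = \left(-62\right) \left(- \frac{1}{169}\right) = \frac{62}{169} \approx 0.36686$)
$M V = \frac{62 \left(-2 + \frac{\sqrt{1443}}{4}\right)}{169} = - \frac{124}{169} + \frac{31 \sqrt{1443}}{338}$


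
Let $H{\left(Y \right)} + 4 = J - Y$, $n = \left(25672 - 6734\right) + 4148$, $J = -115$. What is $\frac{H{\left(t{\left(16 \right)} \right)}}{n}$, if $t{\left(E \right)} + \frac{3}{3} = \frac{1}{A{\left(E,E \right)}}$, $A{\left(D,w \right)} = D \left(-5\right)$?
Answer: $- \frac{9439}{1846880} \approx -0.0051108$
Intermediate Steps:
$A{\left(D,w \right)} = - 5 D$
$n = 23086$ ($n = 18938 + 4148 = 23086$)
$t{\left(E \right)} = -1 - \frac{1}{5 E}$ ($t{\left(E \right)} = -1 + \frac{1}{\left(-5\right) E} = -1 - \frac{1}{5 E}$)
$H{\left(Y \right)} = -119 - Y$ ($H{\left(Y \right)} = -4 - \left(115 + Y\right) = -119 - Y$)
$\frac{H{\left(t{\left(16 \right)} \right)}}{n} = \frac{-119 - \frac{- \frac{1}{5} - 16}{16}}{23086} = \left(-119 - \frac{- \frac{1}{5} - 16}{16}\right) \frac{1}{23086} = \left(-119 - \frac{1}{16} \left(- \frac{81}{5}\right)\right) \frac{1}{23086} = \left(-119 - - \frac{81}{80}\right) \frac{1}{23086} = \left(-119 + \frac{81}{80}\right) \frac{1}{23086} = \left(- \frac{9439}{80}\right) \frac{1}{23086} = - \frac{9439}{1846880}$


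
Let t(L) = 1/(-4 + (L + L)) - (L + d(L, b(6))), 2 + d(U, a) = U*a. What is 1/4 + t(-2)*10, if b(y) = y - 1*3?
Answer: 99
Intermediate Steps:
b(y) = -3 + y (b(y) = y - 3 = -3 + y)
d(U, a) = -2 + U*a
t(L) = 2 + 1/(-4 + 2*L) - 4*L (t(L) = 1/(-4 + (L + L)) - (L + (-2 + L*(-3 + 6))) = 1/(-4 + 2*L) - (L + (-2 + L*3)) = 1/(-4 + 2*L) - (L + (-2 + 3*L)) = 1/(-4 + 2*L) - (-2 + 4*L) = 1/(-4 + 2*L) + (2 - 4*L) = 2 + 1/(-4 + 2*L) - 4*L)
1/4 + t(-2)*10 = 1/4 + ((-7 - 8*(-2)² + 20*(-2))/(2*(-2 - 2)))*10 = ¼ + ((½)*(-7 - 8*4 - 40)/(-4))*10 = ¼ + ((½)*(-¼)*(-7 - 32 - 40))*10 = ¼ + ((½)*(-¼)*(-79))*10 = ¼ + (79/8)*10 = ¼ + 395/4 = 99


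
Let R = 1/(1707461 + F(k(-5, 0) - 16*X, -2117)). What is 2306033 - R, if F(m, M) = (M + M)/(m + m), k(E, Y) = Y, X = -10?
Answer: 629988944082059/273191643 ≈ 2.3060e+6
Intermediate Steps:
F(m, M) = M/m (F(m, M) = (2*M)/((2*m)) = (2*M)*(1/(2*m)) = M/m)
R = 160/273191643 (R = 1/(1707461 - 2117/(0 - 16*(-10))) = 1/(1707461 - 2117/(0 + 160)) = 1/(1707461 - 2117/160) = 1/(273191643/160) = 160/273191643 ≈ 5.8567e-7)
2306033 - R = 2306033 - 1*160/273191643 = 2306033 - 160/273191643 = 629988944082059/273191643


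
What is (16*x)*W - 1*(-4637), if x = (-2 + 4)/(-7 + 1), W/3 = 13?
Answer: 4429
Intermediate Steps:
W = 39 (W = 3*13 = 39)
x = -⅓ (x = 2/(-6) = 2*(-⅙) = -⅓ ≈ -0.33333)
(16*x)*W - 1*(-4637) = (16*(-⅓))*39 - 1*(-4637) = -16/3*39 + 4637 = -208 + 4637 = 4429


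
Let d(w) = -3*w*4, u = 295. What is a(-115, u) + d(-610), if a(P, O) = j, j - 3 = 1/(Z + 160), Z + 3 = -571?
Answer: 3031721/414 ≈ 7323.0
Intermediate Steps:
d(w) = -12*w
Z = -574 (Z = -3 - 571 = -574)
j = 1241/414 (j = 3 + 1/(-574 + 160) = 3 + 1/(-414) = 3 - 1/414 = 1241/414 ≈ 2.9976)
a(P, O) = 1241/414
a(-115, u) + d(-610) = 1241/414 - 12*(-610) = 1241/414 + 7320 = 3031721/414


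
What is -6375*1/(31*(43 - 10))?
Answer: -2125/341 ≈ -6.2317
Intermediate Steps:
-6375*1/(31*(43 - 10)) = -6375/(31*33) = -6375/1023 = -6375*1/1023 = -2125/341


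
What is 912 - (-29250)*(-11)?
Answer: -320838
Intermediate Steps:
912 - (-29250)*(-11) = 912 - 975*330 = 912 - 321750 = -320838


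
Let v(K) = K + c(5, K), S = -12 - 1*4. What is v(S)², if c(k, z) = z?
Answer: 1024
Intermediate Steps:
S = -16 (S = -12 - 4 = -16)
v(K) = 2*K (v(K) = K + K = 2*K)
v(S)² = (2*(-16))² = (-32)² = 1024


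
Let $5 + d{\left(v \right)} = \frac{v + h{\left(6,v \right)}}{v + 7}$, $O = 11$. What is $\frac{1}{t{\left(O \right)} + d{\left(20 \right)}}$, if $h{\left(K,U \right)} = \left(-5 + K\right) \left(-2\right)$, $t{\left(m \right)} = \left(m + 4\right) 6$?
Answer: $\frac{3}{257} \approx 0.011673$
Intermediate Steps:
$t{\left(m \right)} = 24 + 6 m$ ($t{\left(m \right)} = \left(4 + m\right) 6 = 24 + 6 m$)
$h{\left(K,U \right)} = 10 - 2 K$
$d{\left(v \right)} = -5 + \frac{-2 + v}{7 + v}$ ($d{\left(v \right)} = -5 + \frac{v + \left(10 - 12\right)}{v + 7} = -5 + \frac{v + \left(10 - 12\right)}{7 + v} = -5 + \frac{v - 2}{7 + v} = -5 + \frac{-2 + v}{7 + v}$)
$\frac{1}{t{\left(O \right)} + d{\left(20 \right)}} = \frac{1}{\left(24 + 6 \cdot 11\right) + \frac{-37 - 80}{7 + 20}} = \frac{1}{\left(24 + 66\right) + \frac{-37 - 80}{27}} = \frac{1}{90 + \frac{1}{27} \left(-117\right)} = \frac{1}{90 - \frac{13}{3}} = \frac{1}{\frac{257}{3}} = \frac{3}{257}$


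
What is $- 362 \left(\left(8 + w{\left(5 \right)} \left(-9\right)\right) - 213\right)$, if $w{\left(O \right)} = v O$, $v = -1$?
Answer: $57920$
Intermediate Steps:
$w{\left(O \right)} = - O$
$- 362 \left(\left(8 + w{\left(5 \right)} \left(-9\right)\right) - 213\right) = - 362 \left(\left(8 + \left(-1\right) 5 \left(-9\right)\right) - 213\right) = - 362 \left(\left(8 - -45\right) - 213\right) = - 362 \left(\left(8 + 45\right) - 213\right) = - 362 \left(53 - 213\right) = \left(-362\right) \left(-160\right) = 57920$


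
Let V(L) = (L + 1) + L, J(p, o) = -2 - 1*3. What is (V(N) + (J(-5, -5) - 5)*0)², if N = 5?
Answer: 121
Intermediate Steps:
J(p, o) = -5 (J(p, o) = -2 - 3 = -5)
V(L) = 1 + 2*L (V(L) = (1 + L) + L = 1 + 2*L)
(V(N) + (J(-5, -5) - 5)*0)² = ((1 + 2*5) + (-5 - 5)*0)² = ((1 + 10) - 10*0)² = (11 + 0)² = 11² = 121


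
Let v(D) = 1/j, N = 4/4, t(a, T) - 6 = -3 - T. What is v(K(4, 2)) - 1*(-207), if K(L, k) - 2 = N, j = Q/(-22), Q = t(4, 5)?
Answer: 218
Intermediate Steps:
t(a, T) = 3 - T (t(a, T) = 6 + (-3 - T) = 3 - T)
Q = -2 (Q = 3 - 1*5 = 3 - 5 = -2)
j = 1/11 (j = -2/(-22) = -2*(-1/22) = 1/11 ≈ 0.090909)
N = 1 (N = 4*(¼) = 1)
K(L, k) = 3 (K(L, k) = 2 + 1 = 3)
v(D) = 11 (v(D) = 1/(1/11) = 11)
v(K(4, 2)) - 1*(-207) = 11 - 1*(-207) = 11 + 207 = 218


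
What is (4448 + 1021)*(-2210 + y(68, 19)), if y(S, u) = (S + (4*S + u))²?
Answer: 692763699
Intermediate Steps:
y(S, u) = (u + 5*S)² (y(S, u) = (S + (u + 4*S))² = (u + 5*S)²)
(4448 + 1021)*(-2210 + y(68, 19)) = (4448 + 1021)*(-2210 + (19 + 5*68)²) = 5469*(-2210 + (19 + 340)²) = 5469*(-2210 + 359²) = 5469*(-2210 + 128881) = 5469*126671 = 692763699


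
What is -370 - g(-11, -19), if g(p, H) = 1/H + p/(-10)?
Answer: -70499/190 ≈ -371.05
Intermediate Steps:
g(p, H) = 1/H - p/10 (g(p, H) = 1/H + p*(-⅒) = 1/H - p/10)
-370 - g(-11, -19) = -370 - (1/(-19) - ⅒*(-11)) = -370 - (-1/19 + 11/10) = -370 - 1*199/190 = -370 - 199/190 = -70499/190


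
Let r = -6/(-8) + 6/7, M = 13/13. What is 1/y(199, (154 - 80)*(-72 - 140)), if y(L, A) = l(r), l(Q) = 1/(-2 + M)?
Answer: -1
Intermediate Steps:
M = 1 (M = 13*(1/13) = 1)
r = 45/28 (r = -6*(-⅛) + 6*(⅐) = ¾ + 6/7 = 45/28 ≈ 1.6071)
l(Q) = -1 (l(Q) = 1/(-2 + 1) = 1/(-1) = -1)
y(L, A) = -1
1/y(199, (154 - 80)*(-72 - 140)) = 1/(-1) = -1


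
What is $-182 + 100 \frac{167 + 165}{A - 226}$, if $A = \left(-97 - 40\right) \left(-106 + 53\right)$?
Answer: $- \frac{249434}{1407} \approx -177.28$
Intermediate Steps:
$A = 7261$ ($A = \left(-137\right) \left(-53\right) = 7261$)
$-182 + 100 \frac{167 + 165}{A - 226} = -182 + 100 \frac{167 + 165}{7261 - 226} = -182 + 100 \cdot \frac{332}{7035} = -182 + \frac{6640}{1407} = - \frac{249434}{1407}$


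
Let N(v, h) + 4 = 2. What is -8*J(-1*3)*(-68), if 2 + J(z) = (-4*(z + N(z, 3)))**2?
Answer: 216512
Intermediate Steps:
N(v, h) = -2 (N(v, h) = -4 + 2 = -2)
J(z) = -2 + (8 - 4*z)**2 (J(z) = -2 + (-4*(z - 2))**2 = -2 + (-4*(-2 + z))**2 = -2 + (8 - 4*z)**2)
-8*J(-1*3)*(-68) = -8*(-2 + 16*(-2 - 1*3)**2)*(-68) = -8*(-2 + 16*(-2 - 3)**2)*(-68) = -8*(-2 + 16*(-5)**2)*(-68) = -8*(-2 + 16*25)*(-68) = -8*(-2 + 400)*(-68) = -8*398*(-68) = -3184*(-68) = 216512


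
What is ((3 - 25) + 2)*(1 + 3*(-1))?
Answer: 40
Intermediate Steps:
((3 - 25) + 2)*(1 + 3*(-1)) = (-22 + 2)*(1 - 3) = -20*(-2) = 40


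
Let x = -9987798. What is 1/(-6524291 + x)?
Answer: -1/16512089 ≈ -6.0562e-8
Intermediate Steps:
1/(-6524291 + x) = 1/(-6524291 - 9987798) = 1/(-16512089) = -1/16512089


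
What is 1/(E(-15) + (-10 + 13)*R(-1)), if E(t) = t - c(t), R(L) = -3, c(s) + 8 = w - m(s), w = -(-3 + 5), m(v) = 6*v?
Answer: -1/104 ≈ -0.0096154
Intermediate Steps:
w = -2 (w = -1*2 = -2)
c(s) = -10 - 6*s (c(s) = -8 + (-2 - 6*s) = -10 - 6*s)
E(t) = 10 + 7*t (E(t) = t - (-10 - 6*t) = t + (10 + 6*t) = 10 + 7*t)
1/(E(-15) + (-10 + 13)*R(-1)) = 1/((10 + 7*(-15)) + (-10 + 13)*(-3)) = 1/((10 - 105) + 3*(-3)) = 1/(-95 - 9) = 1/(-104) = -1/104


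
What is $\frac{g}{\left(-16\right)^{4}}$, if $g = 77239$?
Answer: $\frac{77239}{65536} \approx 1.1786$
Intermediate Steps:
$\frac{g}{\left(-16\right)^{4}} = \frac{77239}{\left(-16\right)^{4}} = \frac{77239}{65536}$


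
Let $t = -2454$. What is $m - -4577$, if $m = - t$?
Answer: $7031$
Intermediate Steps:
$m = 2454$ ($m = \left(-1\right) \left(-2454\right) = 2454$)
$m - -4577 = 2454 - -4577 = 2454 + 4577 = 7031$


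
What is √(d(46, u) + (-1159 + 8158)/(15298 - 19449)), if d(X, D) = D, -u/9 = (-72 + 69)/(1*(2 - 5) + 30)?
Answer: 4*I*√738878/4151 ≈ 0.82831*I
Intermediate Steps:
u = 1 (u = -9*(-72 + 69)/(1*(2 - 5) + 30) = -(-27)/(1*(-3) + 30) = -(-27)/(-3 + 30) = -(-27)/27 = -9*(-⅑) = 1)
√(d(46, u) + (-1159 + 8158)/(15298 - 19449)) = √(1 + (-1159 + 8158)/(15298 - 19449)) = √(1 + 6999/(-4151)) = √(1 + 6999*(-1/4151)) = √(1 - 6999/4151) = √(-2848/4151) = 4*I*√738878/4151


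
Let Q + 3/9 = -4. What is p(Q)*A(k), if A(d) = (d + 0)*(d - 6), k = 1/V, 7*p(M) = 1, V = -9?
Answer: 55/567 ≈ 0.097002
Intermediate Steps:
Q = -13/3 (Q = -⅓ - 4 = -13/3 ≈ -4.3333)
p(M) = ⅐ (p(M) = (⅐)*1 = ⅐)
k = -⅑ (k = 1/(-9) = -⅑ ≈ -0.11111)
A(d) = d*(-6 + d)
p(Q)*A(k) = (-(-6 - ⅑)/9)/7 = (-⅑*(-55/9))/7 = (⅐)*(55/81) = 55/567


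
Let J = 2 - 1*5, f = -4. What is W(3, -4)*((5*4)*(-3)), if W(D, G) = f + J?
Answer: 420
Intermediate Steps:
J = -3 (J = 2 - 5 = -3)
W(D, G) = -7 (W(D, G) = -4 - 3 = -7)
W(3, -4)*((5*4)*(-3)) = -7*5*4*(-3) = -140*(-3) = -7*(-60) = 420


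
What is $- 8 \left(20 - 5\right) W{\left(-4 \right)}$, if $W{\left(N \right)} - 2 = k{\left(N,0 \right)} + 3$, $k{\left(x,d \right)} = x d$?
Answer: $-600$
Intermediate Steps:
$k{\left(x,d \right)} = d x$
$W{\left(N \right)} = 5$ ($W{\left(N \right)} = 2 + \left(0 N + 3\right) = 2 + \left(0 + 3\right) = 2 + 3 = 5$)
$- 8 \left(20 - 5\right) W{\left(-4 \right)} = - 8 \left(20 - 5\right) 5 = \left(-8\right) 15 \cdot 5 = \left(-120\right) 5 = -600$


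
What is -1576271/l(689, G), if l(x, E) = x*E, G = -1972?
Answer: 1576271/1358708 ≈ 1.1601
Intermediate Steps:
l(x, E) = E*x
-1576271/l(689, G) = -1576271/((-1972*689)) = -1576271/(-1358708) = -1576271*(-1/1358708) = 1576271/1358708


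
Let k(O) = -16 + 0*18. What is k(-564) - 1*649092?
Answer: -649108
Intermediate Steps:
k(O) = -16 (k(O) = -16 + 0 = -16)
k(-564) - 1*649092 = -16 - 1*649092 = -16 - 649092 = -649108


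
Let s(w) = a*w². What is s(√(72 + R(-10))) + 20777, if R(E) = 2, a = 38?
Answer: 23589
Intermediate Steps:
s(w) = 38*w²
s(√(72 + R(-10))) + 20777 = 38*(√(72 + 2))² + 20777 = 38*(√74)² + 20777 = 38*74 + 20777 = 2812 + 20777 = 23589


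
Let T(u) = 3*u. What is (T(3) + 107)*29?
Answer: 3364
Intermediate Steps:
(T(3) + 107)*29 = (3*3 + 107)*29 = (9 + 107)*29 = 116*29 = 3364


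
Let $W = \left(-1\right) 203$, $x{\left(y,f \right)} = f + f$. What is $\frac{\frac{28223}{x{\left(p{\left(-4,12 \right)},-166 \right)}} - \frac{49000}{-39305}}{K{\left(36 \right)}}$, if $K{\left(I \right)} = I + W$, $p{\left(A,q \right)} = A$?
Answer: $\frac{31229629}{62263612} \approx 0.50157$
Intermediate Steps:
$x{\left(y,f \right)} = 2 f$
$W = -203$
$K{\left(I \right)} = -203 + I$ ($K{\left(I \right)} = I - 203 = -203 + I$)
$\frac{\frac{28223}{x{\left(p{\left(-4,12 \right)},-166 \right)}} - \frac{49000}{-39305}}{K{\left(36 \right)}} = \frac{\frac{28223}{2 \left(-166\right)} - \frac{49000}{-39305}}{-203 + 36} = \frac{\frac{28223}{-332} - - \frac{1400}{1123}}{-167} = \left(28223 \left(- \frac{1}{332}\right) + \frac{1400}{1123}\right) \left(- \frac{1}{167}\right) = \left(- \frac{28223}{332} + \frac{1400}{1123}\right) \left(- \frac{1}{167}\right) = \left(- \frac{31229629}{372836}\right) \left(- \frac{1}{167}\right) = \frac{31229629}{62263612}$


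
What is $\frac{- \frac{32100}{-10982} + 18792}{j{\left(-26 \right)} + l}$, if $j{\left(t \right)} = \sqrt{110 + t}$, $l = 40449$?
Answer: $\frac{1391484997326}{2994647749949} - \frac{68801948 \sqrt{21}}{2994647749949} \approx 0.46455$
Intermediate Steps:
$\frac{- \frac{32100}{-10982} + 18792}{j{\left(-26 \right)} + l} = \frac{- \frac{32100}{-10982} + 18792}{\sqrt{110 - 26} + 40449} = \frac{\left(-32100\right) \left(- \frac{1}{10982}\right) + 18792}{\sqrt{84} + 40449} = \frac{\frac{16050}{5491} + 18792}{2 \sqrt{21} + 40449} = \frac{103202922}{5491 \left(40449 + 2 \sqrt{21}\right)}$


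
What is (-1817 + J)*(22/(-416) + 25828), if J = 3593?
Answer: 596315643/13 ≈ 4.5870e+7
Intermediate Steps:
(-1817 + J)*(22/(-416) + 25828) = (-1817 + 3593)*(22/(-416) + 25828) = 1776*(22*(-1/416) + 25828) = 1776*(-11/208 + 25828) = 1776*(5372213/208) = 596315643/13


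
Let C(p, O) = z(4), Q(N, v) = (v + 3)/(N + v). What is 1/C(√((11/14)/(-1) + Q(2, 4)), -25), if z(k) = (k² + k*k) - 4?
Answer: 1/28 ≈ 0.035714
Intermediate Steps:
Q(N, v) = (3 + v)/(N + v)
z(k) = -4 + 2*k² (z(k) = (k² + k²) - 4 = 2*k² - 4 = -4 + 2*k²)
C(p, O) = 28 (C(p, O) = -4 + 2*4² = -4 + 2*16 = -4 + 32 = 28)
1/C(√((11/14)/(-1) + Q(2, 4)), -25) = 1/28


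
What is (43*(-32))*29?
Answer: -39904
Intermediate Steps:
(43*(-32))*29 = -1376*29 = -39904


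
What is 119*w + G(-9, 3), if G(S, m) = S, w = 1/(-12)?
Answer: -227/12 ≈ -18.917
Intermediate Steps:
w = -1/12 ≈ -0.083333
119*w + G(-9, 3) = 119*(-1/12) - 9 = -119/12 - 9 = -227/12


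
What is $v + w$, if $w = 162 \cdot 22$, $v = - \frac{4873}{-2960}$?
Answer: $\frac{10554313}{2960} \approx 3565.6$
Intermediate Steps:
$v = \frac{4873}{2960}$ ($v = \left(-4873\right) \left(- \frac{1}{2960}\right) = \frac{4873}{2960} \approx 1.6463$)
$w = 3564$
$v + w = \frac{4873}{2960} + 3564 = \frac{10554313}{2960}$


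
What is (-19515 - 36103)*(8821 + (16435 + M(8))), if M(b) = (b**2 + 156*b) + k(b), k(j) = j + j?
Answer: -1478548912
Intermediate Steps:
k(j) = 2*j
M(b) = b**2 + 158*b (M(b) = (b**2 + 156*b) + 2*b = b**2 + 158*b)
(-19515 - 36103)*(8821 + (16435 + M(8))) = (-19515 - 36103)*(8821 + (16435 + 8*(158 + 8))) = -55618*(8821 + (16435 + 8*166)) = -55618*(8821 + (16435 + 1328)) = -55618*(8821 + 17763) = -55618*26584 = -1478548912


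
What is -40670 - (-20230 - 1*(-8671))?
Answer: -29111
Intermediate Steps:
-40670 - (-20230 - 1*(-8671)) = -40670 - (-20230 + 8671) = -40670 - 1*(-11559) = -40670 + 11559 = -29111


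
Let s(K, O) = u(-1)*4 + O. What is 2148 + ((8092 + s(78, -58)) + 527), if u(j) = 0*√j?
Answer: 10709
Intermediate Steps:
u(j) = 0
s(K, O) = O (s(K, O) = 0*4 + O = 0 + O = O)
2148 + ((8092 + s(78, -58)) + 527) = 2148 + ((8092 - 58) + 527) = 2148 + (8034 + 527) = 2148 + 8561 = 10709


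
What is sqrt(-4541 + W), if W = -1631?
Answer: 2*I*sqrt(1543) ≈ 78.562*I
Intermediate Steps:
sqrt(-4541 + W) = sqrt(-4541 - 1631) = sqrt(-6172) = 2*I*sqrt(1543)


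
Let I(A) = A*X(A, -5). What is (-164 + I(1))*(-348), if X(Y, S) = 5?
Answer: 55332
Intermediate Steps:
I(A) = 5*A (I(A) = A*5 = 5*A)
(-164 + I(1))*(-348) = (-164 + 5*1)*(-348) = (-164 + 5)*(-348) = -159*(-348) = 55332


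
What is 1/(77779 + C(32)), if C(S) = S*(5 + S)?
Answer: 1/78963 ≈ 1.2664e-5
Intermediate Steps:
1/(77779 + C(32)) = 1/(77779 + 32*(5 + 32)) = 1/(77779 + 32*37) = 1/(77779 + 1184) = 1/78963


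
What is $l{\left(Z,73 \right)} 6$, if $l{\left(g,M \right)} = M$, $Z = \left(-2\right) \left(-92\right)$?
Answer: $438$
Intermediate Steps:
$Z = 184$
$l{\left(Z,73 \right)} 6 = 73 \cdot 6 = 438$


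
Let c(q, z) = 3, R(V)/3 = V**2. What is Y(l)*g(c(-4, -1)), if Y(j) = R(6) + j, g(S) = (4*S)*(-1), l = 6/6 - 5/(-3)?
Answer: -1328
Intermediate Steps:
l = 8/3 (l = 6*(1/6) - 5*(-1/3) = 1 + 5/3 = 8/3 ≈ 2.6667)
R(V) = 3*V**2
g(S) = -4*S
Y(j) = 108 + j (Y(j) = 3*6**2 + j = 3*36 + j = 108 + j)
Y(l)*g(c(-4, -1)) = (108 + 8/3)*(-4*3) = (332/3)*(-12) = -1328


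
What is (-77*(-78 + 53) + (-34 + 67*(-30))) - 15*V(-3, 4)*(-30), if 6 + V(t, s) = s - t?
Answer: 331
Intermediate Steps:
V(t, s) = -6 + s - t (V(t, s) = -6 + (s - t) = -6 + s - t)
(-77*(-78 + 53) + (-34 + 67*(-30))) - 15*V(-3, 4)*(-30) = (-77*(-78 + 53) + (-34 + 67*(-30))) - 15*(-6 + 4 - 1*(-3))*(-30) = (-77*(-25) + (-34 - 2010)) - 15*(-6 + 4 + 3)*(-30) = (1925 - 2044) - 15*1*(-30) = -119 - 15*(-30) = -119 + 450 = 331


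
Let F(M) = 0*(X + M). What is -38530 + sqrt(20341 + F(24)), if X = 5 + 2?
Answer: -38530 + sqrt(20341) ≈ -38387.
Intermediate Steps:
X = 7
F(M) = 0 (F(M) = 0*(7 + M) = 0)
-38530 + sqrt(20341 + F(24)) = -38530 + sqrt(20341 + 0) = -38530 + sqrt(20341)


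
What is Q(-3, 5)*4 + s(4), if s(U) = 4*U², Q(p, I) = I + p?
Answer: 72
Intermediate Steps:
Q(-3, 5)*4 + s(4) = (5 - 3)*4 + 4*4² = 2*4 + 4*16 = 8 + 64 = 72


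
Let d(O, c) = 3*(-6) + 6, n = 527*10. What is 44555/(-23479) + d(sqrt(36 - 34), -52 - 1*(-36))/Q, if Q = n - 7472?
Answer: -16304727/8616793 ≈ -1.8922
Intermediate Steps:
n = 5270
d(O, c) = -12 (d(O, c) = -18 + 6 = -12)
Q = -2202 (Q = 5270 - 7472 = -2202)
44555/(-23479) + d(sqrt(36 - 34), -52 - 1*(-36))/Q = 44555/(-23479) - 12/(-2202) = 44555*(-1/23479) - 12*(-1/2202) = -44555/23479 + 2/367 = -16304727/8616793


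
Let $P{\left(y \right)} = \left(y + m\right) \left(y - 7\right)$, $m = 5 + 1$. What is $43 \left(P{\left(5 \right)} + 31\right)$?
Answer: $387$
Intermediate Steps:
$m = 6$
$P{\left(y \right)} = \left(-7 + y\right) \left(6 + y\right)$ ($P{\left(y \right)} = \left(y + 6\right) \left(y - 7\right) = \left(6 + y\right) \left(-7 + y\right) = \left(-7 + y\right) \left(6 + y\right)$)
$43 \left(P{\left(5 \right)} + 31\right) = 43 \left(\left(-42 + 5^{2} - 5\right) + 31\right) = 43 \left(\left(-42 + 25 - 5\right) + 31\right) = 43 \left(-22 + 31\right) = 43 \cdot 9 = 387$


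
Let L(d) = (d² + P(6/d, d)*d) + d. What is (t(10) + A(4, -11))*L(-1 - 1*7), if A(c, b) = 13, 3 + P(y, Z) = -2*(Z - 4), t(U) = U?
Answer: -2576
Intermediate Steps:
P(y, Z) = 5 - 2*Z (P(y, Z) = -3 - 2*(Z - 4) = -3 - 2*(-4 + Z) = -3 + (8 - 2*Z) = 5 - 2*Z)
L(d) = d + d² + d*(5 - 2*d) (L(d) = (d² + (5 - 2*d)*d) + d = (d² + d*(5 - 2*d)) + d = d + d² + d*(5 - 2*d))
(t(10) + A(4, -11))*L(-1 - 1*7) = (10 + 13)*((-1 - 1*7)*(6 - (-1 - 1*7))) = 23*((-1 - 7)*(6 - (-1 - 7))) = 23*(-8*(6 - 1*(-8))) = 23*(-8*(6 + 8)) = 23*(-8*14) = 23*(-112) = -2576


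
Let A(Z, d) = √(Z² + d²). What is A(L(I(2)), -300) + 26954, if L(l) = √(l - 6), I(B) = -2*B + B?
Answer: 26954 + 2*√22498 ≈ 27254.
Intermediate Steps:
I(B) = -B
L(l) = √(-6 + l)
A(L(I(2)), -300) + 26954 = √((√(-6 - 1*2))² + (-300)²) + 26954 = √((√(-6 - 2))² + 90000) + 26954 = √((√(-8))² + 90000) + 26954 = √((2*I*√2)² + 90000) + 26954 = √(-8 + 90000) + 26954 = √89992 + 26954 = 2*√22498 + 26954 = 26954 + 2*√22498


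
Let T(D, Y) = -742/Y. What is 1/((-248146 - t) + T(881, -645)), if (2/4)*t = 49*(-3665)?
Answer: 645/71611222 ≈ 9.0070e-6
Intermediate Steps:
t = -359170 (t = 2*(49*(-3665)) = 2*(-179585) = -359170)
1/((-248146 - t) + T(881, -645)) = 1/((-248146 - 1*(-359170)) - 742/(-645)) = 1/((-248146 + 359170) - 742*(-1/645)) = 1/(111024 + 742/645) = 1/(71611222/645) = 645/71611222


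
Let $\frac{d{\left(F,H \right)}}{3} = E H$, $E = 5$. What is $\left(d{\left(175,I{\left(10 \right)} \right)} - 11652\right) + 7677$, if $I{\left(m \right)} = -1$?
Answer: $-3990$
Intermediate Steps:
$d{\left(F,H \right)} = 15 H$ ($d{\left(F,H \right)} = 3 \cdot 5 H = 15 H$)
$\left(d{\left(175,I{\left(10 \right)} \right)} - 11652\right) + 7677 = \left(15 \left(-1\right) - 11652\right) + 7677 = \left(-15 - 11652\right) + 7677 = -11667 + 7677 = -3990$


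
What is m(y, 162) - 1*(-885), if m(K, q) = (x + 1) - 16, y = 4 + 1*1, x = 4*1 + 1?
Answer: 875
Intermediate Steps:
x = 5 (x = 4 + 1 = 5)
y = 5 (y = 4 + 1 = 5)
m(K, q) = -10 (m(K, q) = (5 + 1) - 16 = 6 - 16 = -10)
m(y, 162) - 1*(-885) = -10 - 1*(-885) = -10 + 885 = 875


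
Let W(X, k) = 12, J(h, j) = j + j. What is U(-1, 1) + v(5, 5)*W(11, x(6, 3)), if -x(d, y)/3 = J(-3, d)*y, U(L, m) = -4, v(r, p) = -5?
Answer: -64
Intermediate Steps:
J(h, j) = 2*j
x(d, y) = -6*d*y (x(d, y) = -3*2*d*y = -6*d*y)
U(-1, 1) + v(5, 5)*W(11, x(6, 3)) = -4 - 5*12 = -4 - 60 = -64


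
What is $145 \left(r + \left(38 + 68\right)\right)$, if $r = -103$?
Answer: $435$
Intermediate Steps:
$145 \left(r + \left(38 + 68\right)\right) = 145 \left(-103 + \left(38 + 68\right)\right) = 145 \left(-103 + 106\right) = 145 \cdot 3 = 435$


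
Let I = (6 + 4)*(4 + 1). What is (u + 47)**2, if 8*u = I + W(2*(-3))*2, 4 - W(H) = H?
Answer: 49729/16 ≈ 3108.1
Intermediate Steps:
W(H) = 4 - H
I = 50 (I = 10*5 = 50)
u = 35/4 (u = (50 + (4 - 2*(-3))*2)/8 = (50 + (4 - 1*(-6))*2)/8 = (50 + (4 + 6)*2)/8 = (50 + 10*2)/8 = (50 + 20)/8 = (1/8)*70 = 35/4 ≈ 8.7500)
(u + 47)**2 = (35/4 + 47)**2 = (223/4)**2 = 49729/16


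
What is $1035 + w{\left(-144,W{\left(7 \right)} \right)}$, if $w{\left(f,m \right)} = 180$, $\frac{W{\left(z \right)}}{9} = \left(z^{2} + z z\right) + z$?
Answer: $1215$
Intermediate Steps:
$W{\left(z \right)} = 9 z + 18 z^{2}$ ($W{\left(z \right)} = 9 \left(\left(z^{2} + z z\right) + z\right) = 9 \left(\left(z^{2} + z^{2}\right) + z\right) = 9 \left(2 z^{2} + z\right) = 9 \left(z + 2 z^{2}\right) = 9 z + 18 z^{2}$)
$1035 + w{\left(-144,W{\left(7 \right)} \right)} = 1035 + 180 = 1215$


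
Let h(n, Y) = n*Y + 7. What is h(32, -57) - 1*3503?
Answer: -5320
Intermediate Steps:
h(n, Y) = 7 + Y*n (h(n, Y) = Y*n + 7 = 7 + Y*n)
h(32, -57) - 1*3503 = (7 - 57*32) - 1*3503 = (7 - 1824) - 3503 = -1817 - 3503 = -5320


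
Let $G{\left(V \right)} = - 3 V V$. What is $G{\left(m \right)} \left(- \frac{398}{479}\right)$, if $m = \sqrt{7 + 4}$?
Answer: $\frac{13134}{479} \approx 27.42$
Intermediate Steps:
$m = \sqrt{11} \approx 3.3166$
$G{\left(V \right)} = - 3 V^{2}$
$G{\left(m \right)} \left(- \frac{398}{479}\right) = - 3 \left(\sqrt{11}\right)^{2} \left(- \frac{398}{479}\right) = \left(-3\right) 11 \left(\left(-398\right) \frac{1}{479}\right) = \left(-33\right) \left(- \frac{398}{479}\right) = \frac{13134}{479}$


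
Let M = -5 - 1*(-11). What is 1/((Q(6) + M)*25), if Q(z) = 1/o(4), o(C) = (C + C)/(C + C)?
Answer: 1/175 ≈ 0.0057143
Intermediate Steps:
M = 6 (M = -5 + 11 = 6)
o(C) = 1 (o(C) = (2*C)/((2*C)) = (2*C)*(1/(2*C)) = 1)
Q(z) = 1 (Q(z) = 1/1 = 1)
1/((Q(6) + M)*25) = 1/((1 + 6)*25) = 1/(7*25) = 1/175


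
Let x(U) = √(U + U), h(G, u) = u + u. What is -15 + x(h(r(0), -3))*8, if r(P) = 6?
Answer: -15 + 16*I*√3 ≈ -15.0 + 27.713*I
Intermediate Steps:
h(G, u) = 2*u
x(U) = √2*√U (x(U) = √(2*U) = √2*√U)
-15 + x(h(r(0), -3))*8 = -15 + (√2*√(2*(-3)))*8 = -15 + (√2*√(-6))*8 = -15 + (√2*(I*√6))*8 = -15 + (2*I*√3)*8 = -15 + 16*I*√3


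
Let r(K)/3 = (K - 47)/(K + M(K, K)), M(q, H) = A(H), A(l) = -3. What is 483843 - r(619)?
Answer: 6773763/14 ≈ 4.8384e+5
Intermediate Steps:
M(q, H) = -3
r(K) = 3*(-47 + K)/(-3 + K) (r(K) = 3*((K - 47)/(K - 3)) = 3*((-47 + K)/(-3 + K)) = 3*(-47 + K)/(-3 + K))
483843 - r(619) = 483843 - 3*(-47 + 619)/(-3 + 619) = 483843 - 3*572/616 = 483843 - 1*39/14 = 483843 - 39/14 = 6773763/14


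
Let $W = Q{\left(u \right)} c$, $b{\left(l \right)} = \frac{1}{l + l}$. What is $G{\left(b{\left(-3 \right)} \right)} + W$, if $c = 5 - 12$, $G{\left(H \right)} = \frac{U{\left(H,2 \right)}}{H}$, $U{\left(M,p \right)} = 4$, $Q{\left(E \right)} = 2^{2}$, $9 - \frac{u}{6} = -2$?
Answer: $-52$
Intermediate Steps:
$u = 66$ ($u = 54 - -12 = 54 + 12 = 66$)
$Q{\left(E \right)} = 4$
$b{\left(l \right)} = \frac{1}{2 l}$
$G{\left(H \right)} = \frac{4}{H}$
$c = -7$
$W = -28$ ($W = 4 \left(-7\right) = -28$)
$G{\left(b{\left(-3 \right)} \right)} + W = \frac{4}{\frac{1}{2} \frac{1}{-3}} - 28 = \frac{4}{\frac{1}{2} \left(- \frac{1}{3}\right)} - 28 = \frac{4}{- \frac{1}{6}} - 28 = 4 \left(-6\right) - 28 = -24 - 28 = -52$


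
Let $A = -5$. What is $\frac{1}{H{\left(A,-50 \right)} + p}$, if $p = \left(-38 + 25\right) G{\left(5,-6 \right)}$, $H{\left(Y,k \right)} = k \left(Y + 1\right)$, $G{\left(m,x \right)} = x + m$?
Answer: $\frac{1}{213} \approx 0.0046948$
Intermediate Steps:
$G{\left(m,x \right)} = m + x$
$H{\left(Y,k \right)} = k \left(1 + Y\right)$
$p = 13$ ($p = \left(-38 + 25\right) \left(5 - 6\right) = \left(-13\right) \left(-1\right) = 13$)
$\frac{1}{H{\left(A,-50 \right)} + p} = \frac{1}{- 50 \left(1 - 5\right) + 13} = \frac{1}{\left(-50\right) \left(-4\right) + 13} = \frac{1}{200 + 13} = \frac{1}{213}$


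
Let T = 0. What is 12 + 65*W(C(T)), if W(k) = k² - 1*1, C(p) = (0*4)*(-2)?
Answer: -53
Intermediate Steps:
C(p) = 0 (C(p) = 0*(-2) = 0)
W(k) = -1 + k² (W(k) = k² - 1 = -1 + k²)
12 + 65*W(C(T)) = 12 + 65*(-1 + 0²) = 12 + 65*(-1 + 0) = 12 + 65*(-1) = 12 - 65 = -53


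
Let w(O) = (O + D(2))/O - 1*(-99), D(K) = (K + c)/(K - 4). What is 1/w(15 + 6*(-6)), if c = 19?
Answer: 2/201 ≈ 0.0099503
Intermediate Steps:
D(K) = (19 + K)/(-4 + K) (D(K) = (K + 19)/(K - 4) = (19 + K)/(-4 + K))
w(O) = 99 + (-21/2 + O)/O (w(O) = (O + (19 + 2)/(-4 + 2))/O - 1*(-99) = (O + 21/(-2))/O + 99 = (O - ½*21)/O + 99 = (O - 21/2)/O + 99 = (-21/2 + O)/O + 99 = 99 + (-21/2 + O)/O)
1/w(15 + 6*(-6)) = 1/(100 - 21/(2*(15 + 6*(-6)))) = 1/(100 - 21/(2*(15 - 36))) = 1/(100 - 21/2/(-21)) = 1/(100 - 21/2*(-1/21)) = 1/(100 + ½) = 1/(201/2) = 2/201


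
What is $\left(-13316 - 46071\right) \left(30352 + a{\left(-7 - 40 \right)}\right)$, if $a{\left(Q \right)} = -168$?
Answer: $-1792537208$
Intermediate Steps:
$\left(-13316 - 46071\right) \left(30352 + a{\left(-7 - 40 \right)}\right) = \left(-13316 - 46071\right) \left(30352 - 168\right) = \left(-59387\right) 30184 = -1792537208$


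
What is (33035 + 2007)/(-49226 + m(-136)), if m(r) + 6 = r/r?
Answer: -5006/7033 ≈ -0.71179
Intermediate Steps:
m(r) = -5 (m(r) = -6 + r/r = -6 + 1 = -5)
(33035 + 2007)/(-49226 + m(-136)) = (33035 + 2007)/(-49226 - 5) = 35042/(-49231) = 35042*(-1/49231) = -5006/7033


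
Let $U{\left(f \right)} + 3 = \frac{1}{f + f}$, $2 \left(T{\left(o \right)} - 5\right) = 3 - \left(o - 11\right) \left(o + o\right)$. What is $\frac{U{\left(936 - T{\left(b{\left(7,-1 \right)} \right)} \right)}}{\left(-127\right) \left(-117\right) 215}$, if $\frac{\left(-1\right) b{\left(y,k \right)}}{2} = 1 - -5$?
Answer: $- \frac{7232}{7702385535} \approx -9.3893 \cdot 10^{-7}$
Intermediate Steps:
$b{\left(y,k \right)} = -12$ ($b{\left(y,k \right)} = - 2 \left(1 - -5\right) = - 2 \left(1 + 5\right) = \left(-2\right) 6 = -12$)
$T{\left(o \right)} = \frac{13}{2} - o \left(-11 + o\right)$ ($T{\left(o \right)} = 5 + \frac{3 - \left(o - 11\right) \left(o + o\right)}{2} = 5 + \frac{3 - \left(-11 + o\right) 2 o}{2} = 5 + \frac{3 - 2 o \left(-11 + o\right)}{2} = 5 - \left(- \frac{3}{2} + o \left(-11 + o\right)\right) = \frac{13}{2} - o \left(-11 + o\right)$)
$U{\left(f \right)} = -3 + \frac{1}{2 f}$ ($U{\left(f \right)} = -3 + \frac{1}{f + f} = -3 + \frac{1}{2 f}$)
$\frac{U{\left(936 - T{\left(b{\left(7,-1 \right)} \right)} \right)}}{\left(-127\right) \left(-117\right) 215} = \frac{-3 + \frac{1}{2 \left(936 - \left(\frac{13}{2} - \left(-12\right)^{2} + 11 \left(-12\right)\right)\right)}}{\left(-127\right) \left(-117\right) 215} = \frac{-3 + \frac{1}{2 \left(936 - \left(\frac{13}{2} - 144 - 132\right)\right)}}{14859 \cdot 215} = \frac{-3 + \frac{1}{2 \left(936 - \left(\frac{13}{2} - 144 - 132\right)\right)}}{3194685} = \left(-3 + \frac{1}{2 \left(936 - - \frac{539}{2}\right)}\right) \frac{1}{3194685} = \left(-3 + \frac{1}{2 \left(936 + \frac{539}{2}\right)}\right) \frac{1}{3194685} = \left(-3 + \frac{1}{2 \cdot \frac{2411}{2}}\right) \frac{1}{3194685} = \left(-3 + \frac{1}{2} \cdot \frac{2}{2411}\right) \frac{1}{3194685} = \left(-3 + \frac{1}{2411}\right) \frac{1}{3194685} = \left(- \frac{7232}{2411}\right) \frac{1}{3194685} = - \frac{7232}{7702385535}$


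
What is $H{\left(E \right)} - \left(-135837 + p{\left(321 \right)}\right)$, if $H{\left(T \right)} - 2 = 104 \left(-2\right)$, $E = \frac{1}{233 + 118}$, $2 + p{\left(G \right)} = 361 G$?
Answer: $19752$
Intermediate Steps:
$p{\left(G \right)} = -2 + 361 G$
$E = \frac{1}{351} \approx 0.002849$
$H{\left(T \right)} = -206$ ($H{\left(T \right)} = 2 + 104 \left(-2\right) = 2 - 208 = -206$)
$H{\left(E \right)} - \left(-135837 + p{\left(321 \right)}\right) = -206 - \left(-135837 + \left(-2 + 361 \cdot 321\right)\right) = -206 - \left(-135837 + \left(-2 + 115881\right)\right) = -206 - \left(-135837 + 115879\right) = -206 - -19958 = -206 + 19958 = 19752$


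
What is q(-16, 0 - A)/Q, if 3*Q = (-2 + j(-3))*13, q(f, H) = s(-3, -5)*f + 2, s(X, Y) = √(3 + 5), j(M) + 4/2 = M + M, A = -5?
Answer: -3/65 + 48*√2/65 ≈ 0.99819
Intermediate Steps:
j(M) = -2 + 2*M (j(M) = -2 + (M + M) = -2 + 2*M)
s(X, Y) = 2*√2 (s(X, Y) = √8 = 2*√2)
q(f, H) = 2 + 2*f*√2 (q(f, H) = (2*√2)*f + 2 = 2*f*√2 + 2 = 2 + 2*f*√2)
Q = -130/3 (Q = ((-2 + (-2 + 2*(-3)))*13)/3 = ((-2 + (-2 - 6))*13)/3 = ((-2 - 8)*13)/3 = (-10*13)/3 = (⅓)*(-130) = -130/3 ≈ -43.333)
q(-16, 0 - A)/Q = (2 + 2*(-16)*√2)/(-130/3) = (2 - 32*√2)*(-3/130) = -3/65 + 48*√2/65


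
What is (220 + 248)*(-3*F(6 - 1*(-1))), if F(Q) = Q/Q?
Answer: -1404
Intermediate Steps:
F(Q) = 1
(220 + 248)*(-3*F(6 - 1*(-1))) = (220 + 248)*(-3*1) = 468*(-3) = -1404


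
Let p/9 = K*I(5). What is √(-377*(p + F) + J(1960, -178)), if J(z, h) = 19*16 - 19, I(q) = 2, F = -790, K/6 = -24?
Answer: √1275299 ≈ 1129.3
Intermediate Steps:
K = -144 (K = 6*(-24) = -144)
p = -2592 (p = 9*(-144*2) = 9*(-288) = -2592)
J(z, h) = 285 (J(z, h) = 304 - 19 = 285)
√(-377*(p + F) + J(1960, -178)) = √(-377*(-2592 - 790) + 285) = √(-377*(-3382) + 285) = √(1275014 + 285) = √1275299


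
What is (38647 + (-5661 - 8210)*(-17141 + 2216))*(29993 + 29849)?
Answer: 12391083315124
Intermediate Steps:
(38647 + (-5661 - 8210)*(-17141 + 2216))*(29993 + 29849) = (38647 - 13871*(-14925))*59842 = (38647 + 207024675)*59842 = 207063322*59842 = 12391083315124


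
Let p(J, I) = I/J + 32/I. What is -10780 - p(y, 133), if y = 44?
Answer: -63103657/5852 ≈ -10783.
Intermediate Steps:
p(J, I) = 32/I + I/J
-10780 - p(y, 133) = -10780 - (32/133 + 133/44) = -10780 - 1*19097/5852 = -10780 - 19097/5852 = -63103657/5852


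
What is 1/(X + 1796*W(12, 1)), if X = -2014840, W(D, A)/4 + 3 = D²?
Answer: -1/1001896 ≈ -9.9811e-7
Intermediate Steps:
W(D, A) = -12 + 4*D²
1/(X + 1796*W(12, 1)) = 1/(-2014840 + 1796*(-12 + 4*12²)) = 1/(-2014840 + 1796*(-12 + 4*144)) = 1/(-2014840 + 1796*(-12 + 576)) = 1/(-2014840 + 1796*564) = 1/(-2014840 + 1012944) = 1/(-1001896) = -1/1001896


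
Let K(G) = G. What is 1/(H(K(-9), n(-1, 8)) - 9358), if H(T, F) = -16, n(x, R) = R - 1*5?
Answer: -1/9374 ≈ -0.00010668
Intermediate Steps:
n(x, R) = -5 + R (n(x, R) = R - 5 = -5 + R)
1/(H(K(-9), n(-1, 8)) - 9358) = 1/(-16 - 9358) = 1/(-9374) = -1/9374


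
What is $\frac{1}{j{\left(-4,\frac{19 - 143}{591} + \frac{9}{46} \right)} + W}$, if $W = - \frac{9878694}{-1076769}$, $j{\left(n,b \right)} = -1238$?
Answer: $- \frac{358923}{441053776} \approx -0.00081379$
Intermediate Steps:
$W = \frac{3292898}{358923}$ ($W = \left(-9878694\right) \left(- \frac{1}{1076769}\right) = \frac{3292898}{358923} \approx 9.1744$)
$\frac{1}{j{\left(-4,\frac{19 - 143}{591} + \frac{9}{46} \right)} + W} = \frac{1}{-1238 + \frac{3292898}{358923}} = \frac{1}{- \frac{441053776}{358923}} = - \frac{358923}{441053776}$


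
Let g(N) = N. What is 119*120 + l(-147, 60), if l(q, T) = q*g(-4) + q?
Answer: 14721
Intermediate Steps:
l(q, T) = -3*q (l(q, T) = q*(-4) + q = -4*q + q = -3*q)
119*120 + l(-147, 60) = 119*120 - 3*(-147) = 14280 + 441 = 14721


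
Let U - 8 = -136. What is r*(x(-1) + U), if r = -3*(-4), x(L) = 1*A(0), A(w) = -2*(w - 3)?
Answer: -1464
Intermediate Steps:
A(w) = 6 - 2*w (A(w) = -2*(-3 + w) = 6 - 2*w)
x(L) = 6 (x(L) = 1*(6 - 2*0) = 1*(6 + 0) = 1*6 = 6)
U = -128 (U = 8 - 136 = -128)
r = 12
r*(x(-1) + U) = 12*(6 - 128) = 12*(-122) = -1464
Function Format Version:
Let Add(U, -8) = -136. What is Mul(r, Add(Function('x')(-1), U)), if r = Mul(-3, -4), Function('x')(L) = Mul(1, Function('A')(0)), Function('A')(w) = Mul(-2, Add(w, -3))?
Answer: -1464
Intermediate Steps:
Function('A')(w) = Add(6, Mul(-2, w)) (Function('A')(w) = Mul(-2, Add(-3, w)) = Add(6, Mul(-2, w)))
Function('x')(L) = 6 (Function('x')(L) = Mul(1, Add(6, Mul(-2, 0))) = Mul(1, Add(6, 0)) = Mul(1, 6) = 6)
U = -128 (U = Add(8, -136) = -128)
r = 12
Mul(r, Add(Function('x')(-1), U)) = Mul(12, Add(6, -128)) = Mul(12, -122) = -1464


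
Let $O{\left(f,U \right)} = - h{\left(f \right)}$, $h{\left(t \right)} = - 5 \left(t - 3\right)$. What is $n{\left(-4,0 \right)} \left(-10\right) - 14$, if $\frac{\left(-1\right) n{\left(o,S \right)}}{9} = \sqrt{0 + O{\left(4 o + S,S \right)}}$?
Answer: $-14 + 90 i \sqrt{95} \approx -14.0 + 877.21 i$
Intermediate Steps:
$h{\left(t \right)} = 15 - 5 t$ ($h{\left(t \right)} = - 5 \left(-3 + t\right) = 15 - 5 t$)
$O{\left(f,U \right)} = -15 + 5 f$ ($O{\left(f,U \right)} = - (15 - 5 f) = -15 + 5 f$)
$n{\left(o,S \right)} = - 9 \sqrt{-15 + 5 S + 20 o}$ ($n{\left(o,S \right)} = - 9 \sqrt{0 + \left(-15 + 5 \left(4 o + S\right)\right)} = - 9 \sqrt{0 + \left(-15 + 5 \left(S + 4 o\right)\right)} = - 9 \sqrt{0 - \left(15 - 20 o - 5 S\right)} = - 9 \sqrt{0 + \left(-15 + 5 S + 20 o\right)} = - 9 \sqrt{-15 + 5 S + 20 o}$)
$n{\left(-4,0 \right)} \left(-10\right) - 14 = - 9 \sqrt{-15 + 5 \cdot 0 + 20 \left(-4\right)} \left(-10\right) - 14 = - 9 \sqrt{-15 + 0 - 80} \left(-10\right) - 14 = - 9 \sqrt{-95} \left(-10\right) - 14 = - 9 i \sqrt{95} \left(-10\right) - 14 = 90 i \sqrt{95} - 14 = -14 + 90 i \sqrt{95}$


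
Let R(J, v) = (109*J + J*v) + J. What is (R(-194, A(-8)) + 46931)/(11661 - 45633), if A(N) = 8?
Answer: -8013/11324 ≈ -0.70761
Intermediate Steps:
R(J, v) = 110*J + J*v
(R(-194, A(-8)) + 46931)/(11661 - 45633) = (-194*(110 + 8) + 46931)/(11661 - 45633) = (-194*118 + 46931)/(-33972) = (-22892 + 46931)*(-1/33972) = 24039*(-1/33972) = -8013/11324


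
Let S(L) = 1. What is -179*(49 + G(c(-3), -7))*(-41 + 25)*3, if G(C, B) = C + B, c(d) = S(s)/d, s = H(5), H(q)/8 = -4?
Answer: 358000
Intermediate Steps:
H(q) = -32 (H(q) = 8*(-4) = -32)
s = -32
c(d) = 1/d
G(C, B) = B + C
-179*(49 + G(c(-3), -7))*(-41 + 25)*3 = -179*(49 + (-7 + 1/(-3)))*(-41 + 25)*3 = -179*(49 + (-7 - ⅓))*(-16)*3 = -179*(49 - 22/3)*(-16)*3 = -22375*(-16)/3*3 = -179*(-2000/3)*3 = (358000/3)*3 = 358000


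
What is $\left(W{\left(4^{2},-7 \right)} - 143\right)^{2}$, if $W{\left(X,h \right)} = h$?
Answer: $22500$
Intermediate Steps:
$\left(W{\left(4^{2},-7 \right)} - 143\right)^{2} = \left(-7 - 143\right)^{2} = \left(-150\right)^{2} = 22500$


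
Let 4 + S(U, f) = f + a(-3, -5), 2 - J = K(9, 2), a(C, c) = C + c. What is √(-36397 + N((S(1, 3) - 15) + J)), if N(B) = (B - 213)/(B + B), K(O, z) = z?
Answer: 3*I*√64697/4 ≈ 190.77*I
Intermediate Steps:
J = 0 (J = 2 - 1*2 = 2 - 2 = 0)
S(U, f) = -12 + f (S(U, f) = -4 + (f + (-3 - 5)) = -4 + (f - 8) = -4 + (-8 + f) = -12 + f)
N(B) = (-213 + B)/(2*B) (N(B) = (-213 + B)/((2*B)) = (-213 + B)*(1/(2*B)) = (-213 + B)/(2*B))
√(-36397 + N((S(1, 3) - 15) + J)) = √(-36397 + (-213 + (((-12 + 3) - 15) + 0))/(2*(((-12 + 3) - 15) + 0))) = √(-36397 + (-213 + ((-9 - 15) + 0))/(2*((-9 - 15) + 0))) = √(-36397 + (-213 + (-24 + 0))/(2*(-24 + 0))) = √(-36397 + (½)*(-213 - 24)/(-24)) = √(-36397 + (½)*(-1/24)*(-237)) = √(-36397 + 79/16) = √(-582273/16) = 3*I*√64697/4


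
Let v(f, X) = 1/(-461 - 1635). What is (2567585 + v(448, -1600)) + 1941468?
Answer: 9450975087/2096 ≈ 4.5091e+6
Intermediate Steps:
v(f, X) = -1/2096 (v(f, X) = 1/(-2096) = -1/2096)
(2567585 + v(448, -1600)) + 1941468 = (2567585 - 1/2096) + 1941468 = 5381658159/2096 + 1941468 = 9450975087/2096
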